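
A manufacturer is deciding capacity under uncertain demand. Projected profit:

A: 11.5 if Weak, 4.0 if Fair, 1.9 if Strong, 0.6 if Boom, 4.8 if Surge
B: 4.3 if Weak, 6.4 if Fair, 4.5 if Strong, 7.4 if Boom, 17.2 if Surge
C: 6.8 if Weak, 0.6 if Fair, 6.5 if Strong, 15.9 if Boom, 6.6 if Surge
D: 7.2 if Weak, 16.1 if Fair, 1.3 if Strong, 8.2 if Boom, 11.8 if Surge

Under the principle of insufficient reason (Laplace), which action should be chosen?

Row averages: A=4.56, B=7.96, C=7.28, D=8.92
Highest average = 8.92 → D.

D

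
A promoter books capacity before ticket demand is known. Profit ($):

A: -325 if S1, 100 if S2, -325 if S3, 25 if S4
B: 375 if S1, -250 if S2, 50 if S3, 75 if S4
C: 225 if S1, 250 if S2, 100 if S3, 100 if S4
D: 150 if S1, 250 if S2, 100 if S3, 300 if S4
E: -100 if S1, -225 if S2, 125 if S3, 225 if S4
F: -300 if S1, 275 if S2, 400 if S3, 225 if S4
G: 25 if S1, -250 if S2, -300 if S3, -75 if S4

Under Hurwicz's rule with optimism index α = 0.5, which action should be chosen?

A: 0.5·100 + 0.5·(-325) = -112.5
B: 0.5·375 + 0.5·(-250) = 62.5
C: 0.5·250 + 0.5·100 = 175
D: 0.5·300 + 0.5·100 = 200
E: 0.5·225 + 0.5·(-225) = 0
F: 0.5·400 + 0.5·(-300) = 50
G: 0.5·25 + 0.5·(-300) = -137.5
Highest Hurwicz score = 200 → D.

D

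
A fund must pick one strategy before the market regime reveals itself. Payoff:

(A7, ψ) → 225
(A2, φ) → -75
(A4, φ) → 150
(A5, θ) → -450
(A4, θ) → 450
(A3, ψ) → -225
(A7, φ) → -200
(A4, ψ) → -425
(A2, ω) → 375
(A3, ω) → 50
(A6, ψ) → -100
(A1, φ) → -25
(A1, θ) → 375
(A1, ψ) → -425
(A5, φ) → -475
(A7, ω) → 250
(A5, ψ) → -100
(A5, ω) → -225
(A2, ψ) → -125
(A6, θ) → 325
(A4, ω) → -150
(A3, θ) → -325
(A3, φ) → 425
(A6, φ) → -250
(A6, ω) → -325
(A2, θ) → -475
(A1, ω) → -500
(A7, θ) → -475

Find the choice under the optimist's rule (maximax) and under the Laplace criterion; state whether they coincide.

Row maxima: A1=375, A2=375, A3=425, A4=450, A5=-100, A6=325, A7=250
Best best-case = 450 → A4.
Row averages: A1=-143.75, A2=-75, A3=-18.75, A4=6.25, A5=-312.5, A6=-87.5, A7=-50
Highest average = 6.25 → A4.

maximax → A4; laplace → A4 (agree)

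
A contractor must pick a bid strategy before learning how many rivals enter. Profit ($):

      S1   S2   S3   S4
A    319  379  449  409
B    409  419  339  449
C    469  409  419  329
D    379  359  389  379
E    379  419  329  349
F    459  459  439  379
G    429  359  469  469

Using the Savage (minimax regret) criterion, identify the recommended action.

F

Column bests: S1=469, S2=459, S3=469, S4=469.
A regrets: 150, 80, 20, 60 → max 150
B regrets: 60, 40, 130, 20 → max 130
C regrets: 0, 50, 50, 140 → max 140
D regrets: 90, 100, 80, 90 → max 100
E regrets: 90, 40, 140, 120 → max 140
F regrets: 10, 0, 30, 90 → max 90
G regrets: 40, 100, 0, 0 → max 100
Smallest max regret = 90 → F.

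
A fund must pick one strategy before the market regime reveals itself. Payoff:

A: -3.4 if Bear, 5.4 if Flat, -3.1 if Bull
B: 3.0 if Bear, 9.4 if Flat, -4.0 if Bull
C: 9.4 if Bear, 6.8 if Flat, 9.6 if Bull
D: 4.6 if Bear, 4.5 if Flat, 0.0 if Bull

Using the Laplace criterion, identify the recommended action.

Row averages: A=-11/30, B=2.8, C=8.6, D=91/30
Highest average = 8.6 → C.

C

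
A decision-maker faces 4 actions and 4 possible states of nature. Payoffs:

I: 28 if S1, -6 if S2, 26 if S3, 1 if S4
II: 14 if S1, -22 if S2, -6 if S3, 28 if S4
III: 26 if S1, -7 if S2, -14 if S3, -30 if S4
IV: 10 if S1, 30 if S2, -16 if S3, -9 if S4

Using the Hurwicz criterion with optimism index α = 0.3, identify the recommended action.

I: 0.3·28 + 0.7·(-6) = 4.2
II: 0.3·28 + 0.7·(-22) = -7
III: 0.3·26 + 0.7·(-30) = -13.2
IV: 0.3·30 + 0.7·(-16) = -2.2
Highest Hurwicz score = 4.2 → I.

I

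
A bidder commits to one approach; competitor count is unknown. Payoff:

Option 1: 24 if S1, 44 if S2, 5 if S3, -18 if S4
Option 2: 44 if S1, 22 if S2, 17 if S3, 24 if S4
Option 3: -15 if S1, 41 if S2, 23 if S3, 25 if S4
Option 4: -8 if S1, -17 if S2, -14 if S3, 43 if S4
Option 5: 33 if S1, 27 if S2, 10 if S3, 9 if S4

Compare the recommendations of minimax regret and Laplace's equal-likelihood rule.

minimax regret → Option 2; laplace → Option 2 (agree)

Column bests: S1=44, S2=44, S3=23, S4=43.
Option 1 regrets: 20, 0, 18, 61 → max 61
Option 2 regrets: 0, 22, 6, 19 → max 22
Option 3 regrets: 59, 3, 0, 18 → max 59
Option 4 regrets: 52, 61, 37, 0 → max 61
Option 5 regrets: 11, 17, 13, 34 → max 34
Smallest max regret = 22 → Option 2.
Row averages: Option 1=13.75, Option 2=26.75, Option 3=18.5, Option 4=1, Option 5=19.75
Highest average = 26.75 → Option 2.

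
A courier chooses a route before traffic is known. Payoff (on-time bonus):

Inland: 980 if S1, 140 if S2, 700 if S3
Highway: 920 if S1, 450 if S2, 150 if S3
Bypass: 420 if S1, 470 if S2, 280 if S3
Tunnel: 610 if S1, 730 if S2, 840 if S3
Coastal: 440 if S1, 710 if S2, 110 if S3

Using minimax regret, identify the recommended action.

Column bests: S1=980, S2=730, S3=840.
Inland regrets: 0, 590, 140 → max 590
Highway regrets: 60, 280, 690 → max 690
Bypass regrets: 560, 260, 560 → max 560
Tunnel regrets: 370, 0, 0 → max 370
Coastal regrets: 540, 20, 730 → max 730
Smallest max regret = 370 → Tunnel.

Tunnel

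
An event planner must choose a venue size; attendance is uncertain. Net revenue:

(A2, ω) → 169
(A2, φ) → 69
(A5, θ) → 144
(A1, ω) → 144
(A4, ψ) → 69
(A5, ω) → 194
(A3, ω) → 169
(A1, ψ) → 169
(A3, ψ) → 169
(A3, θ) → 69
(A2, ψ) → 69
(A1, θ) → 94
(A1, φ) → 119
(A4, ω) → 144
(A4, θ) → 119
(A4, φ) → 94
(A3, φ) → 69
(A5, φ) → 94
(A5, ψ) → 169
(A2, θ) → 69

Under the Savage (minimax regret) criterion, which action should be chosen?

A5

Column bests: θ=144, φ=119, ψ=169, ω=194.
A1 regrets: 50, 0, 0, 50 → max 50
A2 regrets: 75, 50, 100, 25 → max 100
A3 regrets: 75, 50, 0, 25 → max 75
A4 regrets: 25, 25, 100, 50 → max 100
A5 regrets: 0, 25, 0, 0 → max 25
Smallest max regret = 25 → A5.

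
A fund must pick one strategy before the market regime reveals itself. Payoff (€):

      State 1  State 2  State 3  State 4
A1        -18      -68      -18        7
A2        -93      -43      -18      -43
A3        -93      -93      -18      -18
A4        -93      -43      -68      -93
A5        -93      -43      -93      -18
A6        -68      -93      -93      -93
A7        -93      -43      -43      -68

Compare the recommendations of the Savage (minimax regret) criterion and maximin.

Column bests: State 1=-18, State 2=-43, State 3=-18, State 4=7.
A1 regrets: 0, 25, 0, 0 → max 25
A2 regrets: 75, 0, 0, 50 → max 75
A3 regrets: 75, 50, 0, 25 → max 75
A4 regrets: 75, 0, 50, 100 → max 100
A5 regrets: 75, 0, 75, 25 → max 75
A6 regrets: 50, 50, 75, 100 → max 100
A7 regrets: 75, 0, 25, 75 → max 75
Smallest max regret = 25 → A1.
Row minima: A1=-68, A2=-93, A3=-93, A4=-93, A5=-93, A6=-93, A7=-93
Best worst-case = -68 → A1.

minimax regret → A1; maximin → A1 (agree)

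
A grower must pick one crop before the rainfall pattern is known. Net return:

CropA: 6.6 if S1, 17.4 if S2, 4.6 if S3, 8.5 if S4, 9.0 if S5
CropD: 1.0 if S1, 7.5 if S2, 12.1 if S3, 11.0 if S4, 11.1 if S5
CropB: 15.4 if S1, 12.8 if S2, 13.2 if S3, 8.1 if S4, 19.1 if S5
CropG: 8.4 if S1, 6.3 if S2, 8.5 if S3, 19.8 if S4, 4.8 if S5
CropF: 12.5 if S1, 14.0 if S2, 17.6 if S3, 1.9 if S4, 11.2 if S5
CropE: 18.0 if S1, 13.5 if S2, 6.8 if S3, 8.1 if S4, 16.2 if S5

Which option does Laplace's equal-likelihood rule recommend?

Row averages: CropA=9.22, CropD=8.54, CropB=13.72, CropG=9.56, CropF=11.44, CropE=12.52
Highest average = 13.72 → CropB.

CropB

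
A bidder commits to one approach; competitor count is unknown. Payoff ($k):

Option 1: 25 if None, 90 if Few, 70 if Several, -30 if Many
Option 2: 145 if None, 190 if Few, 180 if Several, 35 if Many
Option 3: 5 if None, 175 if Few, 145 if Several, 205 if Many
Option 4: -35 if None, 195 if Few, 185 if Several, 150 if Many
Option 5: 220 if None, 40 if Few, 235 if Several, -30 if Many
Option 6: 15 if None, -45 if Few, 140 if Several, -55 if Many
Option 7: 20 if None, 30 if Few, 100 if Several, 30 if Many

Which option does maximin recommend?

Row minima: Option 1=-30, Option 2=35, Option 3=5, Option 4=-35, Option 5=-30, Option 6=-55, Option 7=20
Best worst-case = 35 → Option 2.

Option 2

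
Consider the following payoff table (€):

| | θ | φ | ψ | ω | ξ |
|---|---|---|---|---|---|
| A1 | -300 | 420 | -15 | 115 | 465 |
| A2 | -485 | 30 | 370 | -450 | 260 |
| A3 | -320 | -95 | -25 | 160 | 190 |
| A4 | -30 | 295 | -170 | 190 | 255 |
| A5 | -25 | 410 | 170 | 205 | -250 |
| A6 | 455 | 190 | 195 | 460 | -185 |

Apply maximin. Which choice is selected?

A4

Row minima: A1=-300, A2=-485, A3=-320, A4=-170, A5=-250, A6=-185
Best worst-case = -170 → A4.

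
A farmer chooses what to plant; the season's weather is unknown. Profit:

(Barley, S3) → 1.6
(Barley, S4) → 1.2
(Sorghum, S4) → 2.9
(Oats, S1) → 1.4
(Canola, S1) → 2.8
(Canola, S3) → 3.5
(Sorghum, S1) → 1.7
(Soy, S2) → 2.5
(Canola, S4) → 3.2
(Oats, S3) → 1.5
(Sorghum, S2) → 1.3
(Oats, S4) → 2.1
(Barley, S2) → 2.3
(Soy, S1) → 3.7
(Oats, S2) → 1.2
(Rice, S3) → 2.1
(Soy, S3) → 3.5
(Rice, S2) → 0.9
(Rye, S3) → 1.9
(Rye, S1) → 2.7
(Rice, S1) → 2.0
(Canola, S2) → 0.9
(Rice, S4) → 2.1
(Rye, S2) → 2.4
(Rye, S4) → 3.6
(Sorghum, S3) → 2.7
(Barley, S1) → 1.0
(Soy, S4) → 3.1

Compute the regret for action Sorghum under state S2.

Best payoff under S2 is 2.5.
Regret = 2.5 − 1.3 = 1.2.

1.2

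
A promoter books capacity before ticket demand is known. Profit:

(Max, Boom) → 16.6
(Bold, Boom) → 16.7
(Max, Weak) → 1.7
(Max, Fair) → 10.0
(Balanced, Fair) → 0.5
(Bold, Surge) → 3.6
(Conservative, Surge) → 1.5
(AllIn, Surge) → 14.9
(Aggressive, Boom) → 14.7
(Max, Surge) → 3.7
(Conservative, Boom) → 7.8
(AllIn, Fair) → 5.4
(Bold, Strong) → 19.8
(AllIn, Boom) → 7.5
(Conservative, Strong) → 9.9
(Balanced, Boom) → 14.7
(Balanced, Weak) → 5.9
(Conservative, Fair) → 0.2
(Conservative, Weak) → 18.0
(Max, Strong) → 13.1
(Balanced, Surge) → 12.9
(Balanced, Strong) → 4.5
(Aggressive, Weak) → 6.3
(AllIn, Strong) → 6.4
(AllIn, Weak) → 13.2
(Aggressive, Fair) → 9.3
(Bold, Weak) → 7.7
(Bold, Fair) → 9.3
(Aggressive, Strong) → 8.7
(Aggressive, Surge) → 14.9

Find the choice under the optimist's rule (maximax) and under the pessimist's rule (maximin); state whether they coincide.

Row maxima: Conservative=18.0, Balanced=14.7, Aggressive=14.9, Bold=19.8, AllIn=14.9, Max=16.6
Best best-case = 19.8 → Bold.
Row minima: Conservative=0.2, Balanced=0.5, Aggressive=6.3, Bold=3.6, AllIn=5.4, Max=1.7
Best worst-case = 6.3 → Aggressive.

maximax → Bold; maximin → Aggressive (disagree)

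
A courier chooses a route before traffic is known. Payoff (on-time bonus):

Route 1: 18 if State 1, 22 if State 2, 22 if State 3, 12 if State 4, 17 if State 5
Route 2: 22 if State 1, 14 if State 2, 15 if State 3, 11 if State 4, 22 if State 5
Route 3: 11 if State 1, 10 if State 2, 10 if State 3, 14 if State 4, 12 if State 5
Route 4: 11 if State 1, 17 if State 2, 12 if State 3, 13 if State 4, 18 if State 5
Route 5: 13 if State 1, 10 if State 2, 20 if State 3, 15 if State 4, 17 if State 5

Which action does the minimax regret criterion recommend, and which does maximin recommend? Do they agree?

minimax regret → Route 1; maximin → Route 1 (agree)

Column bests: State 1=22, State 2=22, State 3=22, State 4=15, State 5=22.
Route 1 regrets: 4, 0, 0, 3, 5 → max 5
Route 2 regrets: 0, 8, 7, 4, 0 → max 8
Route 3 regrets: 11, 12, 12, 1, 10 → max 12
Route 4 regrets: 11, 5, 10, 2, 4 → max 11
Route 5 regrets: 9, 12, 2, 0, 5 → max 12
Smallest max regret = 5 → Route 1.
Row minima: Route 1=12, Route 2=11, Route 3=10, Route 4=11, Route 5=10
Best worst-case = 12 → Route 1.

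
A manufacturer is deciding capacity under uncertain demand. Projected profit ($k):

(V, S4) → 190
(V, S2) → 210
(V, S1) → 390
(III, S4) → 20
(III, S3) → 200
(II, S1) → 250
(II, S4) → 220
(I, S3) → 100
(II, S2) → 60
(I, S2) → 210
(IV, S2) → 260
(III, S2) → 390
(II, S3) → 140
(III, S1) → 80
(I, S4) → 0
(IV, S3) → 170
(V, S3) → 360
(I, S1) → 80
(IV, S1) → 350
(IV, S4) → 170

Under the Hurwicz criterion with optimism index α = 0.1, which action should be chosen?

I: 0.1·210 + 0.9·0 = 21
II: 0.1·250 + 0.9·60 = 79
III: 0.1·390 + 0.9·20 = 57
IV: 0.1·350 + 0.9·170 = 188
V: 0.1·390 + 0.9·190 = 210
Highest Hurwicz score = 210 → V.

V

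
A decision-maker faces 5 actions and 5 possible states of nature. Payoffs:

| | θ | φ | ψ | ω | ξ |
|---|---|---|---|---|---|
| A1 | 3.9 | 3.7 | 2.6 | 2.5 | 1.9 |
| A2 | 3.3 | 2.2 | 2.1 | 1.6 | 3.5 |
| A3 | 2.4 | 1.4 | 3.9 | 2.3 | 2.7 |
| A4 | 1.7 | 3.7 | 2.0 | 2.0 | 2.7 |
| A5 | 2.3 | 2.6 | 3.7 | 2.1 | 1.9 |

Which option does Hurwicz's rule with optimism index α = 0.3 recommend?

A1

A1: 0.3·3.9 + 0.7·1.9 = 2.5
A2: 0.3·3.5 + 0.7·1.6 = 2.17
A3: 0.3·3.9 + 0.7·1.4 = 2.15
A4: 0.3·3.7 + 0.7·1.7 = 2.3
A5: 0.3·3.7 + 0.7·1.9 = 2.44
Highest Hurwicz score = 2.5 → A1.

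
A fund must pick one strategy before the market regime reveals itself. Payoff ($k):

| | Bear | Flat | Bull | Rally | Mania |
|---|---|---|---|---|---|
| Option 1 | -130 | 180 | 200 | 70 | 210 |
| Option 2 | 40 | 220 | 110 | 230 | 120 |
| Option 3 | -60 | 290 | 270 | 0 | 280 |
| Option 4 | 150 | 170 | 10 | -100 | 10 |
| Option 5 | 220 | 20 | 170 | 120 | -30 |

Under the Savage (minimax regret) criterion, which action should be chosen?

Option 2

Column bests: Bear=220, Flat=290, Bull=270, Rally=230, Mania=280.
Option 1 regrets: 350, 110, 70, 160, 70 → max 350
Option 2 regrets: 180, 70, 160, 0, 160 → max 180
Option 3 regrets: 280, 0, 0, 230, 0 → max 280
Option 4 regrets: 70, 120, 260, 330, 270 → max 330
Option 5 regrets: 0, 270, 100, 110, 310 → max 310
Smallest max regret = 180 → Option 2.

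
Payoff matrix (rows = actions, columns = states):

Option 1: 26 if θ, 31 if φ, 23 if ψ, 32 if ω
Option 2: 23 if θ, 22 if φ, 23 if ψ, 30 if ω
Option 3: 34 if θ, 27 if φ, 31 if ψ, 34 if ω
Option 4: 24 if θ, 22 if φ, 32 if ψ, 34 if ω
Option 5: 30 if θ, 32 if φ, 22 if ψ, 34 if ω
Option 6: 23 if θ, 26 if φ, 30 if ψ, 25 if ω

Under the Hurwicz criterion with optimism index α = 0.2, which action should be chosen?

Option 1: 0.2·32 + 0.8·23 = 24.8
Option 2: 0.2·30 + 0.8·22 = 23.6
Option 3: 0.2·34 + 0.8·27 = 28.4
Option 4: 0.2·34 + 0.8·22 = 24.4
Option 5: 0.2·34 + 0.8·22 = 24.4
Option 6: 0.2·30 + 0.8·23 = 24.4
Highest Hurwicz score = 28.4 → Option 3.

Option 3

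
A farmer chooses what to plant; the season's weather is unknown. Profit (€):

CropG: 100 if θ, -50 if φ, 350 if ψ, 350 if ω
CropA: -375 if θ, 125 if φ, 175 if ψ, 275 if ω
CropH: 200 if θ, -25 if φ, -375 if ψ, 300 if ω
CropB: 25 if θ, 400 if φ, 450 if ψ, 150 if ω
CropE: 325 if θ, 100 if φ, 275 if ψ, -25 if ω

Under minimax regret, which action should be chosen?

Column bests: θ=325, φ=400, ψ=450, ω=350.
CropG regrets: 225, 450, 100, 0 → max 450
CropA regrets: 700, 275, 275, 75 → max 700
CropH regrets: 125, 425, 825, 50 → max 825
CropB regrets: 300, 0, 0, 200 → max 300
CropE regrets: 0, 300, 175, 375 → max 375
Smallest max regret = 300 → CropB.

CropB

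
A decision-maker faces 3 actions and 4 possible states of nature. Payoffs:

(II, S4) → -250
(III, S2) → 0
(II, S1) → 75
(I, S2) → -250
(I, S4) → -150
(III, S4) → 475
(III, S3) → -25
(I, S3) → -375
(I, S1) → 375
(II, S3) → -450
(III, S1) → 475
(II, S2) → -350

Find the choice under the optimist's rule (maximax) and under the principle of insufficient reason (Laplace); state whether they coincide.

Row maxima: I=375, II=75, III=475
Best best-case = 475 → III.
Row averages: I=-100, II=-243.75, III=231.25
Highest average = 231.25 → III.

maximax → III; laplace → III (agree)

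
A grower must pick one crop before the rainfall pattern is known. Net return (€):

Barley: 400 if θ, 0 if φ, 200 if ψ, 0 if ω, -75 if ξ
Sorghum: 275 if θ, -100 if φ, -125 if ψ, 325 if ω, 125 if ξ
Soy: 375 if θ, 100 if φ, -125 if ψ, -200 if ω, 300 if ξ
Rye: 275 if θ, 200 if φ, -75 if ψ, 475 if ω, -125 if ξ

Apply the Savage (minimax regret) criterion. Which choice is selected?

Sorghum

Column bests: θ=400, φ=200, ψ=200, ω=475, ξ=300.
Barley regrets: 0, 200, 0, 475, 375 → max 475
Sorghum regrets: 125, 300, 325, 150, 175 → max 325
Soy regrets: 25, 100, 325, 675, 0 → max 675
Rye regrets: 125, 0, 275, 0, 425 → max 425
Smallest max regret = 325 → Sorghum.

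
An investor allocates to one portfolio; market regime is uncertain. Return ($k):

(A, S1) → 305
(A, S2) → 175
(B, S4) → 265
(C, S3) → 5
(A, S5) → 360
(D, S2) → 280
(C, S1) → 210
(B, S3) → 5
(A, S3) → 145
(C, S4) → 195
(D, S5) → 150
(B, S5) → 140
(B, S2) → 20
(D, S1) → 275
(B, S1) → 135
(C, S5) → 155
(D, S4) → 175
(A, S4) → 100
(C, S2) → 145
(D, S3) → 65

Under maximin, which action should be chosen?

Row minima: A=100, B=5, C=5, D=65
Best worst-case = 100 → A.

A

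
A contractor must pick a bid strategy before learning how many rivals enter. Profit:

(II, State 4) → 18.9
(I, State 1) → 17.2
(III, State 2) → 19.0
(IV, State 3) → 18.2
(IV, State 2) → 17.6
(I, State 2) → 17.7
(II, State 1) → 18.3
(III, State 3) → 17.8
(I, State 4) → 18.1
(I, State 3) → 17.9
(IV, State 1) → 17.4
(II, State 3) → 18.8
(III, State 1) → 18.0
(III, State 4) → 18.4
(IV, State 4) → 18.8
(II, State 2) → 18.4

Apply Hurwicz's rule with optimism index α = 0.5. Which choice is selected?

II

I: 0.5·18.1 + 0.5·17.2 = 17.65
II: 0.5·18.9 + 0.5·18.3 = 18.6
III: 0.5·19.0 + 0.5·17.8 = 18.4
IV: 0.5·18.8 + 0.5·17.4 = 18.1
Highest Hurwicz score = 18.6 → II.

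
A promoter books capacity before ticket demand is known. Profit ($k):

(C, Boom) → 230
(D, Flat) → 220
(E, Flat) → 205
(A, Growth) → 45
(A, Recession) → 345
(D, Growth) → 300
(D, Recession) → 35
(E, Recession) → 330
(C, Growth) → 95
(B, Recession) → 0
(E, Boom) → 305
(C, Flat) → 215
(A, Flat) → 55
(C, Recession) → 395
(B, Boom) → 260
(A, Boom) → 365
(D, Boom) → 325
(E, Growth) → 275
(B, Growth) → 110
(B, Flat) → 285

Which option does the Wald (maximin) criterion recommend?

Row minima: A=45, B=0, C=95, D=35, E=205
Best worst-case = 205 → E.

E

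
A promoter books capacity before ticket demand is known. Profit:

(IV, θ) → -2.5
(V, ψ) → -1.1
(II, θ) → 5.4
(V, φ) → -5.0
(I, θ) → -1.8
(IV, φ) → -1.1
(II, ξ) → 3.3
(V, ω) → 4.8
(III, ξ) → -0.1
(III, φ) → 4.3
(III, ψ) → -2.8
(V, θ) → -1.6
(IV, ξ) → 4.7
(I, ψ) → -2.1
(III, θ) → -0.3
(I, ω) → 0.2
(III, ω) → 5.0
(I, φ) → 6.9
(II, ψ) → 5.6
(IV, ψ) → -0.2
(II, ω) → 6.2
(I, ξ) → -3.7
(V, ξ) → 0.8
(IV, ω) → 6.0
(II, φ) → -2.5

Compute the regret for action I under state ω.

Best payoff under ω is 6.2.
Regret = 6.2 − 0.2 = 6.0.

6.0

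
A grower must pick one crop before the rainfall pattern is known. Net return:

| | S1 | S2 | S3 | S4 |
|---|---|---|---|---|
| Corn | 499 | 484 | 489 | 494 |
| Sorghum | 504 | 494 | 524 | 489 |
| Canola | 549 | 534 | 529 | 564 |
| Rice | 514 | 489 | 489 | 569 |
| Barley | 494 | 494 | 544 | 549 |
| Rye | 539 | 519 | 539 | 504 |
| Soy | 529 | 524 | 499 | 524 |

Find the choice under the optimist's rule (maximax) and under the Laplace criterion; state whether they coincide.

maximax → Rice; laplace → Canola (disagree)

Row maxima: Corn=499, Sorghum=524, Canola=564, Rice=569, Barley=549, Rye=539, Soy=529
Best best-case = 569 → Rice.
Row averages: Corn=491.5, Sorghum=502.75, Canola=544, Rice=515.25, Barley=520.25, Rye=525.25, Soy=519
Highest average = 544 → Canola.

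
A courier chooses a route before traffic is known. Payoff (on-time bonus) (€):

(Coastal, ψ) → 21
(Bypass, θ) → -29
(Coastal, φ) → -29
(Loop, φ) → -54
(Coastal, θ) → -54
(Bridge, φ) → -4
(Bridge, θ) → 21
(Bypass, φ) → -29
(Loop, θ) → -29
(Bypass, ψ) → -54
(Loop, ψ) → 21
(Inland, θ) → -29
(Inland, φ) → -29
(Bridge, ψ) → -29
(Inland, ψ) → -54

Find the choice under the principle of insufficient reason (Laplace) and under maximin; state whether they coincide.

laplace → Bridge; maximin → Bridge (agree)

Row averages: Inland=-112/3, Bypass=-112/3, Bridge=-4, Coastal=-62/3, Loop=-62/3
Highest average = -4 → Bridge.
Row minima: Inland=-54, Bypass=-54, Bridge=-29, Coastal=-54, Loop=-54
Best worst-case = -29 → Bridge.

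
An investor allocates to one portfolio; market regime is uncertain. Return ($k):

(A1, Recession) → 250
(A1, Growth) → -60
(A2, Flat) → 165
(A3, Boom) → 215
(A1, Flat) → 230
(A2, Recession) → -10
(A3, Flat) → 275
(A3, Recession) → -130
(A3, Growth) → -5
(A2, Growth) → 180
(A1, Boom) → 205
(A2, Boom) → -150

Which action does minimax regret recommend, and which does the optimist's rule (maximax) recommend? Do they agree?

Column bests: Recession=250, Flat=275, Growth=180, Boom=215.
A1 regrets: 0, 45, 240, 10 → max 240
A2 regrets: 260, 110, 0, 365 → max 365
A3 regrets: 380, 0, 185, 0 → max 380
Smallest max regret = 240 → A1.
Row maxima: A1=250, A2=180, A3=275
Best best-case = 275 → A3.

minimax regret → A1; maximax → A3 (disagree)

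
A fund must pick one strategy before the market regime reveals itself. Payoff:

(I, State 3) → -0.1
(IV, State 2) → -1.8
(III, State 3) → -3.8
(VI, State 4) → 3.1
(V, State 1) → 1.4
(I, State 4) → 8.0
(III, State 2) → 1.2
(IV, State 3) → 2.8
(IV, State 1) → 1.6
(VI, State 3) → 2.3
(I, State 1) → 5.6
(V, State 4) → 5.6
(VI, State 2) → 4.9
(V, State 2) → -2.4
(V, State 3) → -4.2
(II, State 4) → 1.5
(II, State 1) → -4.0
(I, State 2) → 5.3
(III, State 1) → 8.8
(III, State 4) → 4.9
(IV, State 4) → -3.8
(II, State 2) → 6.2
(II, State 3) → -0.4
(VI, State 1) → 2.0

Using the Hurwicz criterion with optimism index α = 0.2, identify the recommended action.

I: 0.2·8.0 + 0.8·(-0.1) = 1.52
II: 0.2·6.2 + 0.8·(-4.0) = -1.96
III: 0.2·8.8 + 0.8·(-3.8) = -1.28
IV: 0.2·2.8 + 0.8·(-3.8) = -2.48
V: 0.2·5.6 + 0.8·(-4.2) = -2.24
VI: 0.2·4.9 + 0.8·2.0 = 2.58
Highest Hurwicz score = 2.58 → VI.

VI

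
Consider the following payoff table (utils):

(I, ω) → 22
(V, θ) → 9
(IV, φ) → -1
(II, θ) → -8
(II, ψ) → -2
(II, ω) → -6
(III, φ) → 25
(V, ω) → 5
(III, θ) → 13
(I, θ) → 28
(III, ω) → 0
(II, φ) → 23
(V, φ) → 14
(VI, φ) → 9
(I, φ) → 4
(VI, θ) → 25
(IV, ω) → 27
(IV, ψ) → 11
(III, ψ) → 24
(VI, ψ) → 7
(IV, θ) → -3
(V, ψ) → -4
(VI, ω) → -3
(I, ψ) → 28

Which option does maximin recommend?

I

Row minima: I=4, II=-8, III=0, IV=-3, V=-4, VI=-3
Best worst-case = 4 → I.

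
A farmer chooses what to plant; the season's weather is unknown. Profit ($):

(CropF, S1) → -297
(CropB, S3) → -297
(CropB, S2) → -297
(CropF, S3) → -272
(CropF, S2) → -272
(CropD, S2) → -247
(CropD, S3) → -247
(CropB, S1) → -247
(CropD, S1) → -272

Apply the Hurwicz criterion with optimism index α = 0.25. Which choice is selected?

CropB: 0.25·(-247) + 0.75·(-297) = -284.5
CropD: 0.25·(-247) + 0.75·(-272) = -265.75
CropF: 0.25·(-272) + 0.75·(-297) = -290.75
Highest Hurwicz score = -265.75 → CropD.

CropD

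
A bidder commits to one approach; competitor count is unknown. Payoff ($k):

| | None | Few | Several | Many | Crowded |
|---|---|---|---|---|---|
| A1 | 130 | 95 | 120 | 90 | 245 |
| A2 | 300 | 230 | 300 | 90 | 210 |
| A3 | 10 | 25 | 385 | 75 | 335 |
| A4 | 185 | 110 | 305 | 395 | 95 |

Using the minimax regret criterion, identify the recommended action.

A4

Column bests: None=300, Few=230, Several=385, Many=395, Crowded=335.
A1 regrets: 170, 135, 265, 305, 90 → max 305
A2 regrets: 0, 0, 85, 305, 125 → max 305
A3 regrets: 290, 205, 0, 320, 0 → max 320
A4 regrets: 115, 120, 80, 0, 240 → max 240
Smallest max regret = 240 → A4.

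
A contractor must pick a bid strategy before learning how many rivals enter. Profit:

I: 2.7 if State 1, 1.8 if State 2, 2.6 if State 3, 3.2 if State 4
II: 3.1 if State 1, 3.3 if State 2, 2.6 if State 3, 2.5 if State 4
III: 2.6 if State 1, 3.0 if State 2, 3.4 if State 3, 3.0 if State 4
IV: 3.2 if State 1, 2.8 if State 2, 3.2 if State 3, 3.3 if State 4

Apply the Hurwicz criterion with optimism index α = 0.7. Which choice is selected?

I: 0.7·3.2 + 0.3·1.8 = 2.78
II: 0.7·3.3 + 0.3·2.5 = 3.06
III: 0.7·3.4 + 0.3·2.6 = 3.16
IV: 0.7·3.3 + 0.3·2.8 = 3.15
Highest Hurwicz score = 3.16 → III.

III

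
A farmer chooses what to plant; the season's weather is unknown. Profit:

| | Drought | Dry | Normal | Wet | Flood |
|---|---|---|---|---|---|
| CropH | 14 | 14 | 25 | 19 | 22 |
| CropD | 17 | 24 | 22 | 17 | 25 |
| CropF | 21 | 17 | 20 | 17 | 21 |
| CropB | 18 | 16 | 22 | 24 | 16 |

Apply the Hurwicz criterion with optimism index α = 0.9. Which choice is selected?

CropD

CropH: 0.9·25 + 0.1·14 = 23.9
CropD: 0.9·25 + 0.1·17 = 24.2
CropF: 0.9·21 + 0.1·17 = 20.6
CropB: 0.9·24 + 0.1·16 = 23.2
Highest Hurwicz score = 24.2 → CropD.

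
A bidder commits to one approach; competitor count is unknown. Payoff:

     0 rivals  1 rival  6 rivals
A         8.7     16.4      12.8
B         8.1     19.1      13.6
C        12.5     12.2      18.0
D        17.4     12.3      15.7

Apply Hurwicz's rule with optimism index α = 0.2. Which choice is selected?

C

A: 0.2·16.4 + 0.8·8.7 = 10.24
B: 0.2·19.1 + 0.8·8.1 = 10.3
C: 0.2·18.0 + 0.8·12.2 = 13.36
D: 0.2·17.4 + 0.8·12.3 = 13.32
Highest Hurwicz score = 13.36 → C.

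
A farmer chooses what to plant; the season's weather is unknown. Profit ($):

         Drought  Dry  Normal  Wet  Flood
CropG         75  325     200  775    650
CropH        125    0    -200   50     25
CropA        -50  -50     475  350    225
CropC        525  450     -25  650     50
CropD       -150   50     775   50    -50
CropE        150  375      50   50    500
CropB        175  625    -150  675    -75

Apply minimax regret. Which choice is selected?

Column bests: Drought=525, Dry=625, Normal=775, Wet=775, Flood=650.
CropG regrets: 450, 300, 575, 0, 0 → max 575
CropH regrets: 400, 625, 975, 725, 625 → max 975
CropA regrets: 575, 675, 300, 425, 425 → max 675
CropC regrets: 0, 175, 800, 125, 600 → max 800
CropD regrets: 675, 575, 0, 725, 700 → max 725
CropE regrets: 375, 250, 725, 725, 150 → max 725
CropB regrets: 350, 0, 925, 100, 725 → max 925
Smallest max regret = 575 → CropG.

CropG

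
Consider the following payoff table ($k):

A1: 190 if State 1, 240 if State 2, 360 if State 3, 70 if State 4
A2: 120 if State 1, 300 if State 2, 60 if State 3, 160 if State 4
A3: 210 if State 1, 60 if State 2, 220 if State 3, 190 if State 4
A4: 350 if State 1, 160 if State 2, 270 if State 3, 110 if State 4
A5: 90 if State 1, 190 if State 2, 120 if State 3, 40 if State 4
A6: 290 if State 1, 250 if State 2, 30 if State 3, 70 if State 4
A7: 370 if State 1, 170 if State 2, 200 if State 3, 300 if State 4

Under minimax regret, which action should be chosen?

A7

Column bests: State 1=370, State 2=300, State 3=360, State 4=300.
A1 regrets: 180, 60, 0, 230 → max 230
A2 regrets: 250, 0, 300, 140 → max 300
A3 regrets: 160, 240, 140, 110 → max 240
A4 regrets: 20, 140, 90, 190 → max 190
A5 regrets: 280, 110, 240, 260 → max 280
A6 regrets: 80, 50, 330, 230 → max 330
A7 regrets: 0, 130, 160, 0 → max 160
Smallest max regret = 160 → A7.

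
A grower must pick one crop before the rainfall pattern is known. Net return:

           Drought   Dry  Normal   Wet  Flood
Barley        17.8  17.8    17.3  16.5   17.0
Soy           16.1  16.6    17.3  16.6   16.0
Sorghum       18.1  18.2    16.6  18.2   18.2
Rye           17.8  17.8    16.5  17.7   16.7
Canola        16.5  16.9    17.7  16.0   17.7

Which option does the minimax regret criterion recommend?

Sorghum

Column bests: Drought=18.1, Dry=18.2, Normal=17.7, Wet=18.2, Flood=18.2.
Barley regrets: 0.3, 0.4, 0.4, 1.7, 1.2 → max 1.7
Soy regrets: 2.0, 1.6, 0.4, 1.6, 2.2 → max 2.2
Sorghum regrets: 0.0, 0.0, 1.1, 0.0, 0.0 → max 1.1
Rye regrets: 0.3, 0.4, 1.2, 0.5, 1.5 → max 1.5
Canola regrets: 1.6, 1.3, 0.0, 2.2, 0.5 → max 2.2
Smallest max regret = 1.1 → Sorghum.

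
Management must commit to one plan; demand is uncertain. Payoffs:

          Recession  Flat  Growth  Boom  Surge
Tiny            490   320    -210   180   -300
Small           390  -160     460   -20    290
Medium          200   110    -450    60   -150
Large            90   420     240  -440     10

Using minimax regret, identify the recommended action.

Column bests: Recession=490, Flat=420, Growth=460, Boom=180, Surge=290.
Tiny regrets: 0, 100, 670, 0, 590 → max 670
Small regrets: 100, 580, 0, 200, 0 → max 580
Medium regrets: 290, 310, 910, 120, 440 → max 910
Large regrets: 400, 0, 220, 620, 280 → max 620
Smallest max regret = 580 → Small.

Small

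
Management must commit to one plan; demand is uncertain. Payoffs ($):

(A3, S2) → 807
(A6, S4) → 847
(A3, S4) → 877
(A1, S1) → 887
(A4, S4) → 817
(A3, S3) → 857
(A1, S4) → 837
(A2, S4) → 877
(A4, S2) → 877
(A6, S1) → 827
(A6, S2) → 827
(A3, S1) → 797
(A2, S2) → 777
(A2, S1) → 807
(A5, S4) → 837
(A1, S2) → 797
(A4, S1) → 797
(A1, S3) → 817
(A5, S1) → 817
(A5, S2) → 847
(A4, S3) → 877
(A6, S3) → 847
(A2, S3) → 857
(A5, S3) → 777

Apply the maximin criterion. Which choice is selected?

A6

Row minima: A1=797, A2=777, A3=797, A4=797, A5=777, A6=827
Best worst-case = 827 → A6.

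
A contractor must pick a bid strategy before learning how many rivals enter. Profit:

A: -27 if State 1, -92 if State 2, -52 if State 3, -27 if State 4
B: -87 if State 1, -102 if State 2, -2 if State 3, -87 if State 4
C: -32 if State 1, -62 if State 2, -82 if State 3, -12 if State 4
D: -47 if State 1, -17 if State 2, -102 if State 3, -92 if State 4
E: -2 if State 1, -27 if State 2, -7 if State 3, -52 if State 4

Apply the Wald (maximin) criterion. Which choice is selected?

Row minima: A=-92, B=-102, C=-82, D=-102, E=-52
Best worst-case = -52 → E.

E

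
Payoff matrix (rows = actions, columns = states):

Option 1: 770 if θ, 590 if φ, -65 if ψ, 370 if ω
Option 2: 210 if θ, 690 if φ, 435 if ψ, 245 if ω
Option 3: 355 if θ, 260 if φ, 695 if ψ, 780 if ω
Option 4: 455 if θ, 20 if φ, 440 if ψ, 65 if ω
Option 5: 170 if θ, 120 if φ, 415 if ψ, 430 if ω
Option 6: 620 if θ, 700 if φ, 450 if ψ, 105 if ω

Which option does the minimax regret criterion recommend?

Column bests: θ=770, φ=700, ψ=695, ω=780.
Option 1 regrets: 0, 110, 760, 410 → max 760
Option 2 regrets: 560, 10, 260, 535 → max 560
Option 3 regrets: 415, 440, 0, 0 → max 440
Option 4 regrets: 315, 680, 255, 715 → max 715
Option 5 regrets: 600, 580, 280, 350 → max 600
Option 6 regrets: 150, 0, 245, 675 → max 675
Smallest max regret = 440 → Option 3.

Option 3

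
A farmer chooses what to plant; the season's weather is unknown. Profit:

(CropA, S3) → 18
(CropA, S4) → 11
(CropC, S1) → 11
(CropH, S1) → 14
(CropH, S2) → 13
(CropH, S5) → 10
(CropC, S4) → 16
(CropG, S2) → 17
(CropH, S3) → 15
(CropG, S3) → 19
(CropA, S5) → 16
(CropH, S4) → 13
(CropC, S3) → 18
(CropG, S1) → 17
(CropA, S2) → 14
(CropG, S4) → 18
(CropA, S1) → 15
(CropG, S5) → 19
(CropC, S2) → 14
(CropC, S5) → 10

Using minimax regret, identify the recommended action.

Column bests: S1=17, S2=17, S3=19, S4=18, S5=19.
CropG regrets: 0, 0, 0, 0, 0 → max 0
CropH regrets: 3, 4, 4, 5, 9 → max 9
CropC regrets: 6, 3, 1, 2, 9 → max 9
CropA regrets: 2, 3, 1, 7, 3 → max 7
Smallest max regret = 0 → CropG.

CropG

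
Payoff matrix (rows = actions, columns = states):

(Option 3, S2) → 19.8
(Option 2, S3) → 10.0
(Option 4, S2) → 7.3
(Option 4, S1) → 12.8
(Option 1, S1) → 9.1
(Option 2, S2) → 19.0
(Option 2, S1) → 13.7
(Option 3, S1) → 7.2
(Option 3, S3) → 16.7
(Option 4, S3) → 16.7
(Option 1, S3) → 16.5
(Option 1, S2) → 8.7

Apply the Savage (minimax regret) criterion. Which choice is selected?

Option 3

Column bests: S1=13.7, S2=19.8, S3=16.7.
Option 1 regrets: 4.6, 11.1, 0.2 → max 11.1
Option 2 regrets: 0.0, 0.8, 6.7 → max 6.7
Option 3 regrets: 6.5, 0.0, 0.0 → max 6.5
Option 4 regrets: 0.9, 12.5, 0.0 → max 12.5
Smallest max regret = 6.5 → Option 3.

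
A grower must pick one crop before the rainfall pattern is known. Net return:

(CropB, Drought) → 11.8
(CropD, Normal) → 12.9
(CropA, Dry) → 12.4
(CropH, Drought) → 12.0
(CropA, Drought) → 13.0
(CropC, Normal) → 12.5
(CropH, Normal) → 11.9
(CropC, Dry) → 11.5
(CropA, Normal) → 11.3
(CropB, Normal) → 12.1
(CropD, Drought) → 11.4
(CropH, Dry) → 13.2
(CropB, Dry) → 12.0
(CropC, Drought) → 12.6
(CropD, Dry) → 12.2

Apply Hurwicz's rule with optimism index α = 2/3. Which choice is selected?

CropA: 2/3·13.0 + 1/3·11.3 = 373/30
CropH: 2/3·13.2 + 1/3·11.9 = 383/30
CropB: 2/3·12.1 + 1/3·11.8 = 12
CropD: 2/3·12.9 + 1/3·11.4 = 12.4
CropC: 2/3·12.6 + 1/3·11.5 = 367/30
Highest Hurwicz score = 383/30 → CropH.

CropH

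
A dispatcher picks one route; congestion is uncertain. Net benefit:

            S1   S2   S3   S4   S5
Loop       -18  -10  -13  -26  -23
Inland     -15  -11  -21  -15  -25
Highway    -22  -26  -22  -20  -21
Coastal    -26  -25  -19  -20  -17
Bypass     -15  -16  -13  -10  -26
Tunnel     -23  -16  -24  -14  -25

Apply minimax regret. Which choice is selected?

Inland

Column bests: S1=-15, S2=-10, S3=-13, S4=-10, S5=-17.
Loop regrets: 3, 0, 0, 16, 6 → max 16
Inland regrets: 0, 1, 8, 5, 8 → max 8
Highway regrets: 7, 16, 9, 10, 4 → max 16
Coastal regrets: 11, 15, 6, 10, 0 → max 15
Bypass regrets: 0, 6, 0, 0, 9 → max 9
Tunnel regrets: 8, 6, 11, 4, 8 → max 11
Smallest max regret = 8 → Inland.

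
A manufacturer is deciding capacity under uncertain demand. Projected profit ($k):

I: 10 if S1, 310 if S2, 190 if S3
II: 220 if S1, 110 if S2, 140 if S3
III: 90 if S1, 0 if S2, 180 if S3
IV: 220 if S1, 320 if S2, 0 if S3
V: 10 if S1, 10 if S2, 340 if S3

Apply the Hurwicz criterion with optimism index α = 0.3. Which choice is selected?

I: 0.3·310 + 0.7·10 = 100
II: 0.3·220 + 0.7·110 = 143
III: 0.3·180 + 0.7·0 = 54
IV: 0.3·320 + 0.7·0 = 96
V: 0.3·340 + 0.7·10 = 109
Highest Hurwicz score = 143 → II.

II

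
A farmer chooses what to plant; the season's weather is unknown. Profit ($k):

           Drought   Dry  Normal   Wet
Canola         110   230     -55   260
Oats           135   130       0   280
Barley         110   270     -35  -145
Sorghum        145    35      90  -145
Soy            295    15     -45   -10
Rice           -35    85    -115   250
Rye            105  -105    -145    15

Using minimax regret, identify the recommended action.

Oats

Column bests: Drought=295, Dry=270, Normal=90, Wet=280.
Canola regrets: 185, 40, 145, 20 → max 185
Oats regrets: 160, 140, 90, 0 → max 160
Barley regrets: 185, 0, 125, 425 → max 425
Sorghum regrets: 150, 235, 0, 425 → max 425
Soy regrets: 0, 255, 135, 290 → max 290
Rice regrets: 330, 185, 205, 30 → max 330
Rye regrets: 190, 375, 235, 265 → max 375
Smallest max regret = 160 → Oats.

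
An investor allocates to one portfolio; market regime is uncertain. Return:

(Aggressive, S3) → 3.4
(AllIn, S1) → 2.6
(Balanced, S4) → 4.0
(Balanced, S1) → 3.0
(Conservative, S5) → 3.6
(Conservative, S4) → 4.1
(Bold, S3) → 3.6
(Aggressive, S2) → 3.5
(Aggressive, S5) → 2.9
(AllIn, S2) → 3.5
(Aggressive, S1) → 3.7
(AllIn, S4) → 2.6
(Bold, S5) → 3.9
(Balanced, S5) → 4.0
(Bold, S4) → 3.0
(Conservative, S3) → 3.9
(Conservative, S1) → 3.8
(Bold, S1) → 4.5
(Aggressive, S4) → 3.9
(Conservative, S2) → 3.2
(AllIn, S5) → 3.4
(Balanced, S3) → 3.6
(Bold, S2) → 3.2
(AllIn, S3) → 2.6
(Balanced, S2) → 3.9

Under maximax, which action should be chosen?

Row maxima: Conservative=4.1, Balanced=4.0, Aggressive=3.9, Bold=4.5, AllIn=3.5
Best best-case = 4.5 → Bold.

Bold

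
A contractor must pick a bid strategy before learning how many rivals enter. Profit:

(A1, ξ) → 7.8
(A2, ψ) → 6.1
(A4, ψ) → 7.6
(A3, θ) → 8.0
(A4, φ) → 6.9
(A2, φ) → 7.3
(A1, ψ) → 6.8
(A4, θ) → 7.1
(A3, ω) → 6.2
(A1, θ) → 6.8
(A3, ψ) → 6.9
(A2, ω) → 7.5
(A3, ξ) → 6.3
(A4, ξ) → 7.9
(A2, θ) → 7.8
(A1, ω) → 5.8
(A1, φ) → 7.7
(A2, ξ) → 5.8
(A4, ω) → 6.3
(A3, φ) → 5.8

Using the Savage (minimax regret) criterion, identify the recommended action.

A4

Column bests: θ=8.0, φ=7.7, ψ=7.6, ω=7.5, ξ=7.9.
A1 regrets: 1.2, 0.0, 0.8, 1.7, 0.1 → max 1.7
A2 regrets: 0.2, 0.4, 1.5, 0.0, 2.1 → max 2.1
A3 regrets: 0.0, 1.9, 0.7, 1.3, 1.6 → max 1.9
A4 regrets: 0.9, 0.8, 0.0, 1.2, 0.0 → max 1.2
Smallest max regret = 1.2 → A4.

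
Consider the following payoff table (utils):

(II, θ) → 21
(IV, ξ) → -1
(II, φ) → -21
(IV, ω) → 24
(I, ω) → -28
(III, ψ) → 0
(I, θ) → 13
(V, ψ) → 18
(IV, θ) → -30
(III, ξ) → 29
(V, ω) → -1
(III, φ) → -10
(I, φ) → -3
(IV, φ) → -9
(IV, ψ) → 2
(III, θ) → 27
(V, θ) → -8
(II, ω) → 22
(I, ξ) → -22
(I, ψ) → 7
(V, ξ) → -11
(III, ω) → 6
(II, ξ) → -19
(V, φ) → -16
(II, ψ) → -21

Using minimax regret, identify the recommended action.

III

Column bests: θ=27, φ=-3, ψ=18, ω=24, ξ=29.
I regrets: 14, 0, 11, 52, 51 → max 52
II regrets: 6, 18, 39, 2, 48 → max 48
III regrets: 0, 7, 18, 18, 0 → max 18
IV regrets: 57, 6, 16, 0, 30 → max 57
V regrets: 35, 13, 0, 25, 40 → max 40
Smallest max regret = 18 → III.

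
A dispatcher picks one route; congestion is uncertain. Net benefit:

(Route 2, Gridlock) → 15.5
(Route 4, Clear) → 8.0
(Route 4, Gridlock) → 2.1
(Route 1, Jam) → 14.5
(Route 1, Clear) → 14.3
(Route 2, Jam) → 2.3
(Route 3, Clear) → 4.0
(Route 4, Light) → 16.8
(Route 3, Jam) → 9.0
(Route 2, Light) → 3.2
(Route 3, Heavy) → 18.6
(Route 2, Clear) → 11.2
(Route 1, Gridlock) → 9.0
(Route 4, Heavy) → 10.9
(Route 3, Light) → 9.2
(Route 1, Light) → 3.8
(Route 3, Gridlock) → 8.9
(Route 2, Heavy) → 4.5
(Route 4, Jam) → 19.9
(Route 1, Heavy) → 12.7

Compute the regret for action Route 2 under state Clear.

3.1

Best payoff under Clear is 14.3.
Regret = 14.3 − 11.2 = 3.1.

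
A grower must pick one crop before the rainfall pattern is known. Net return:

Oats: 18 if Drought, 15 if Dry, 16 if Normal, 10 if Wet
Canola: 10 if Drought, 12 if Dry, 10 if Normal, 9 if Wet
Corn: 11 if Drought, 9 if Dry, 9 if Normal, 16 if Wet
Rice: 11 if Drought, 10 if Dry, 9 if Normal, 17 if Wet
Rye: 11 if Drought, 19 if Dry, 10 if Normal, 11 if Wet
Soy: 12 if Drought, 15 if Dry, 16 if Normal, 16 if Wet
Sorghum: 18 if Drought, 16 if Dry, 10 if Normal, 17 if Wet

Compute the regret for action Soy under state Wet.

1

Best payoff under Wet is 17.
Regret = 17 − 16 = 1.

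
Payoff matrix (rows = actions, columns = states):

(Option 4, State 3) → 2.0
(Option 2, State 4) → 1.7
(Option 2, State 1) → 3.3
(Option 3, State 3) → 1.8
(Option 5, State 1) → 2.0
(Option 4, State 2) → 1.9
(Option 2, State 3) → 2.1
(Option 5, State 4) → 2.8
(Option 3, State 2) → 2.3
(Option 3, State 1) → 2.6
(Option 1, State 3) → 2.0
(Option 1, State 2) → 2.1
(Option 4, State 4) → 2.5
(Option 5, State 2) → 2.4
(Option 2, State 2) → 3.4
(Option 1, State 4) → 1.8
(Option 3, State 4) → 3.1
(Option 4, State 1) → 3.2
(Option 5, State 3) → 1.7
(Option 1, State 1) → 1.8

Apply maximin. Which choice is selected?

Row minima: Option 1=1.8, Option 2=1.7, Option 3=1.8, Option 4=1.9, Option 5=1.7
Best worst-case = 1.9 → Option 4.

Option 4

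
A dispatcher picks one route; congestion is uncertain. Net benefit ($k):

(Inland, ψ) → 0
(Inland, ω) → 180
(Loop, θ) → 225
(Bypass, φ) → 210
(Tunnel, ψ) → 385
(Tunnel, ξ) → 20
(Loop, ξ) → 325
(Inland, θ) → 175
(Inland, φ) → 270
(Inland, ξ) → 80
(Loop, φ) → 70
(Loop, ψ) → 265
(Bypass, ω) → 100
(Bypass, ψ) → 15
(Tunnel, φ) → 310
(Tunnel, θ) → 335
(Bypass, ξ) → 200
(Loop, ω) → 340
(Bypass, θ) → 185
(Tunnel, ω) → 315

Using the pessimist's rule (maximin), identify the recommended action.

Loop

Row minima: Loop=70, Inland=0, Bypass=15, Tunnel=20
Best worst-case = 70 → Loop.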